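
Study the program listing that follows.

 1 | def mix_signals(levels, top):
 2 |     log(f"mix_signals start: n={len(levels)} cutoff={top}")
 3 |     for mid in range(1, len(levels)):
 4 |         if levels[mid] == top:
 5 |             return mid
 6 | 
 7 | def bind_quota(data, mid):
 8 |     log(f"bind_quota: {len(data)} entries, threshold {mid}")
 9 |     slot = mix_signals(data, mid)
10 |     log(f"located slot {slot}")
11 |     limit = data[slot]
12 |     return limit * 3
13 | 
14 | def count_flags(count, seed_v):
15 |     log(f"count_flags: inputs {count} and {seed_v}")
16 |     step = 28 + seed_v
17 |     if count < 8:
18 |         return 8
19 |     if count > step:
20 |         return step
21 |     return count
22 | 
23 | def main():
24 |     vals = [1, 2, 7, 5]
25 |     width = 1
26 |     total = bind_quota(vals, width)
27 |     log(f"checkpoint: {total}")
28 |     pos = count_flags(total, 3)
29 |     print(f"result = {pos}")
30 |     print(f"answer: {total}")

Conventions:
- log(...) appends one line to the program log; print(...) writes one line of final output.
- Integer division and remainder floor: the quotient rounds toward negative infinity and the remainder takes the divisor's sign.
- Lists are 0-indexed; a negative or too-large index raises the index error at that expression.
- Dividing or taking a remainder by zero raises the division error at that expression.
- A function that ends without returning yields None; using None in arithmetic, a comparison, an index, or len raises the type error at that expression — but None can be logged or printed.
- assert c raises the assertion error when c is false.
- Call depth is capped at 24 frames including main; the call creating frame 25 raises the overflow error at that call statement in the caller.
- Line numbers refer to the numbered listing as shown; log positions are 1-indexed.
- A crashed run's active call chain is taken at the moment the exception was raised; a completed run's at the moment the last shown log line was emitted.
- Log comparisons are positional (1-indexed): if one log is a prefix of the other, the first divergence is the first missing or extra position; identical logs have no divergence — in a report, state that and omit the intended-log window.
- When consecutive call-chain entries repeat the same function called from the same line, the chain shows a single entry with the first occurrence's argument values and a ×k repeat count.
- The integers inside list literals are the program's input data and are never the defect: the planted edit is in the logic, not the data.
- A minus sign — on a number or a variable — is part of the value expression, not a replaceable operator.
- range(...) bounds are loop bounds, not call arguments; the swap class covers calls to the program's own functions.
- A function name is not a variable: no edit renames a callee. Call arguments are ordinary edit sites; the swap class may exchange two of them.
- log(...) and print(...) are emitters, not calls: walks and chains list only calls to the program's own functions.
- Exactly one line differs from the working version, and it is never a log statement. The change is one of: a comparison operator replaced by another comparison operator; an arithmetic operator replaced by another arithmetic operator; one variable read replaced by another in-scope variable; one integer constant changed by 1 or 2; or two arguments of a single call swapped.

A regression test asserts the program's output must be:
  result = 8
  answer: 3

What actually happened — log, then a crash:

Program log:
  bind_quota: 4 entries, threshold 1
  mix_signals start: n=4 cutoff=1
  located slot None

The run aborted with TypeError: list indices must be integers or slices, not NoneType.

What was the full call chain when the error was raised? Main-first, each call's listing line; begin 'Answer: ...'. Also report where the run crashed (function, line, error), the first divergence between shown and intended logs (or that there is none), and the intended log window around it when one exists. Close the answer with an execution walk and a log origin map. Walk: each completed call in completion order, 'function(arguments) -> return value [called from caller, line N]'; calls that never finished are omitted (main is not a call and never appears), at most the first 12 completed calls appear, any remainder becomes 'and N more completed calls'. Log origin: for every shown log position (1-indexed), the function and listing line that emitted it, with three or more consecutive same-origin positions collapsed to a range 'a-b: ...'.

Answer: main -> bind_quota (called at line 26).
Core observation: Everything matches until log position 3, which reads 'located slot None' in place of 'located slot 0'.
Crash: bind_quota, line 11, TypeError.
First divergence: position 3 — the shown line 'located slot None' should read 'located slot 0'.
Intended log window:
  1: bind_quota: 4 entries, threshold 1
  2: mix_signals start: n=4 cutoff=1
  3: located slot 0
  4: checkpoint: 3
Execution walk:
  mix_signals([1, 2, 7, 5], 1) -> None  [called from bind_quota, line 9]
Log line origins:
  1: logged in bind_quota at line 8
  2: logged in mix_signals at line 2
  3: logged in bind_quota at line 10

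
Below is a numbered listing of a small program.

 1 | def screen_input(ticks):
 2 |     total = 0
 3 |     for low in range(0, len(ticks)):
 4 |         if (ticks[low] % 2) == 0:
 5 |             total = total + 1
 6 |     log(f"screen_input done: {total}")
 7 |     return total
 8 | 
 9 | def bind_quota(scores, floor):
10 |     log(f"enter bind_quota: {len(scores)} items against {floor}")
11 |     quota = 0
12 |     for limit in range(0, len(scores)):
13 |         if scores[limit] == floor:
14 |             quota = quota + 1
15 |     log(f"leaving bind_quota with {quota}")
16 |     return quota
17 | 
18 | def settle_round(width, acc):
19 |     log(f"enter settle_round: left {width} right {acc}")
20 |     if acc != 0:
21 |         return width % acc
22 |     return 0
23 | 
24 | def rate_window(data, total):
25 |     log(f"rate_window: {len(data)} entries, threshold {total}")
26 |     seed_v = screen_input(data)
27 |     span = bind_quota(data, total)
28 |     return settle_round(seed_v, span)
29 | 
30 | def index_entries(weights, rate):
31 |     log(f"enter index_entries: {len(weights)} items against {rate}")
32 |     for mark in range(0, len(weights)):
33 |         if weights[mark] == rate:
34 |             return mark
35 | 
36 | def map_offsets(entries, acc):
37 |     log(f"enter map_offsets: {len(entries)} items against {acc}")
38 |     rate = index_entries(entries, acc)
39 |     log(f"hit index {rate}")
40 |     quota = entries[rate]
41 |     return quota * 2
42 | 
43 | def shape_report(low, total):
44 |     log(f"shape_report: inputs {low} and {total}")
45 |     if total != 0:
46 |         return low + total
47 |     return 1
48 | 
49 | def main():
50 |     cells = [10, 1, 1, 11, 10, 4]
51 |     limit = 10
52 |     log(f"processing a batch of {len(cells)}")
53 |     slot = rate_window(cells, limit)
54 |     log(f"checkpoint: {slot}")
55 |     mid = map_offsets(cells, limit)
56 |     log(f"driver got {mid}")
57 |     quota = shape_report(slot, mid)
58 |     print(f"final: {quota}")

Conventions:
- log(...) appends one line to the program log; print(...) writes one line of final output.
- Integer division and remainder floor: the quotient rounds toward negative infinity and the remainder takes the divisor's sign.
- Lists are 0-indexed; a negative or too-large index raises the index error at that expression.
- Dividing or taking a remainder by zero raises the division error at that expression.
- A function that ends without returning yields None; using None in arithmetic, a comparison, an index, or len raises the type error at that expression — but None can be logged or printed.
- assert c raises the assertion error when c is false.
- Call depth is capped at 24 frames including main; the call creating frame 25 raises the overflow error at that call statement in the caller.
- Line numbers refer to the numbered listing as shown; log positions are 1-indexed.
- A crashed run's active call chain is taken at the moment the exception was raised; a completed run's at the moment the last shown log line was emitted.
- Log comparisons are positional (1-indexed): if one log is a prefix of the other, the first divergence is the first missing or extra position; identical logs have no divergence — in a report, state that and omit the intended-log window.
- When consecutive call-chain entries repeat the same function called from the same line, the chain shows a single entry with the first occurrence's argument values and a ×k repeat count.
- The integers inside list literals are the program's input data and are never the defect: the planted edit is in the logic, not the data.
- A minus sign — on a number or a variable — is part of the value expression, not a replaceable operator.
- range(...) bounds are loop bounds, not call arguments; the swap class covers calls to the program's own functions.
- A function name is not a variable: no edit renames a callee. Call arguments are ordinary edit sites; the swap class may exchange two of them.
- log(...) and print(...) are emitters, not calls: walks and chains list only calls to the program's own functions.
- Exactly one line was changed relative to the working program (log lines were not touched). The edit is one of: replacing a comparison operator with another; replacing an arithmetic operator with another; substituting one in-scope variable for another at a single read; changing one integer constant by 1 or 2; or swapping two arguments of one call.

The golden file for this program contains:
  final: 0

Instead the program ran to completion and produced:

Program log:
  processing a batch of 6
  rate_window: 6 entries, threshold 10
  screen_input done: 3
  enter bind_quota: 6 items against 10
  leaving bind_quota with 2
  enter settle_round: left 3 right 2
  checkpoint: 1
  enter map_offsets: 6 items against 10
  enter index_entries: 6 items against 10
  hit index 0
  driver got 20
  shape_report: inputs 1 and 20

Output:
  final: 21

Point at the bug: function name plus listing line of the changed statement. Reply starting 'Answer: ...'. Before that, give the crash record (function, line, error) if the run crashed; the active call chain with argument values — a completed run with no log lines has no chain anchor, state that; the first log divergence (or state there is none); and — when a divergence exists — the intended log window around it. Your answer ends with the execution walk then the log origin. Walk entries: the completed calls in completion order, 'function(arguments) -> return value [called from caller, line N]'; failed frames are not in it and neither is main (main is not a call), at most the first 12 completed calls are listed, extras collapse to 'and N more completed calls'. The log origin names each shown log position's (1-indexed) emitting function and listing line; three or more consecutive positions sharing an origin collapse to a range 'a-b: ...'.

Answer: the defect is in shape_report at line 46.
Core observation: No log line changed; the fault shows up purely in the output.
Call chain: main -> shape_report(1, 20) (called at line 57).
First divergence: none (the log streams are identical).
Execution walk:
  screen_input([10, 1, 1, 11, 10, 4]) -> 3  [called from rate_window, line 26]
  bind_quota([10, 1, 1, 11, 10, 4], 10) -> 2  [called from rate_window, line 27]
  settle_round(3, 2) -> 1  [called from rate_window, line 28]
  rate_window([10, 1, 1, 11, 10, 4], 10) -> 1  [called from main, line 53]
  index_entries([10, 1, 1, 11, 10, 4], 10) -> 0  [called from map_offsets, line 38]
  map_offsets([10, 1, 1, 11, 10, 4], 10) -> 20  [called from main, line 55]
  shape_report(1, 20) -> 21  [called from main, line 57]
Log origin:
  1: logged in main at line 52
  2: logged in rate_window at line 25
  3: logged in screen_input at line 6
  4: logged in bind_quota at line 10
  5: logged in bind_quota at line 15
  6: logged in settle_round at line 19
  7: logged in main at line 54
  8: logged in map_offsets at line 37
  9: logged in index_entries at line 31
  10: logged in map_offsets at line 39
  11: logged in main at line 56
  12: logged in shape_report at line 44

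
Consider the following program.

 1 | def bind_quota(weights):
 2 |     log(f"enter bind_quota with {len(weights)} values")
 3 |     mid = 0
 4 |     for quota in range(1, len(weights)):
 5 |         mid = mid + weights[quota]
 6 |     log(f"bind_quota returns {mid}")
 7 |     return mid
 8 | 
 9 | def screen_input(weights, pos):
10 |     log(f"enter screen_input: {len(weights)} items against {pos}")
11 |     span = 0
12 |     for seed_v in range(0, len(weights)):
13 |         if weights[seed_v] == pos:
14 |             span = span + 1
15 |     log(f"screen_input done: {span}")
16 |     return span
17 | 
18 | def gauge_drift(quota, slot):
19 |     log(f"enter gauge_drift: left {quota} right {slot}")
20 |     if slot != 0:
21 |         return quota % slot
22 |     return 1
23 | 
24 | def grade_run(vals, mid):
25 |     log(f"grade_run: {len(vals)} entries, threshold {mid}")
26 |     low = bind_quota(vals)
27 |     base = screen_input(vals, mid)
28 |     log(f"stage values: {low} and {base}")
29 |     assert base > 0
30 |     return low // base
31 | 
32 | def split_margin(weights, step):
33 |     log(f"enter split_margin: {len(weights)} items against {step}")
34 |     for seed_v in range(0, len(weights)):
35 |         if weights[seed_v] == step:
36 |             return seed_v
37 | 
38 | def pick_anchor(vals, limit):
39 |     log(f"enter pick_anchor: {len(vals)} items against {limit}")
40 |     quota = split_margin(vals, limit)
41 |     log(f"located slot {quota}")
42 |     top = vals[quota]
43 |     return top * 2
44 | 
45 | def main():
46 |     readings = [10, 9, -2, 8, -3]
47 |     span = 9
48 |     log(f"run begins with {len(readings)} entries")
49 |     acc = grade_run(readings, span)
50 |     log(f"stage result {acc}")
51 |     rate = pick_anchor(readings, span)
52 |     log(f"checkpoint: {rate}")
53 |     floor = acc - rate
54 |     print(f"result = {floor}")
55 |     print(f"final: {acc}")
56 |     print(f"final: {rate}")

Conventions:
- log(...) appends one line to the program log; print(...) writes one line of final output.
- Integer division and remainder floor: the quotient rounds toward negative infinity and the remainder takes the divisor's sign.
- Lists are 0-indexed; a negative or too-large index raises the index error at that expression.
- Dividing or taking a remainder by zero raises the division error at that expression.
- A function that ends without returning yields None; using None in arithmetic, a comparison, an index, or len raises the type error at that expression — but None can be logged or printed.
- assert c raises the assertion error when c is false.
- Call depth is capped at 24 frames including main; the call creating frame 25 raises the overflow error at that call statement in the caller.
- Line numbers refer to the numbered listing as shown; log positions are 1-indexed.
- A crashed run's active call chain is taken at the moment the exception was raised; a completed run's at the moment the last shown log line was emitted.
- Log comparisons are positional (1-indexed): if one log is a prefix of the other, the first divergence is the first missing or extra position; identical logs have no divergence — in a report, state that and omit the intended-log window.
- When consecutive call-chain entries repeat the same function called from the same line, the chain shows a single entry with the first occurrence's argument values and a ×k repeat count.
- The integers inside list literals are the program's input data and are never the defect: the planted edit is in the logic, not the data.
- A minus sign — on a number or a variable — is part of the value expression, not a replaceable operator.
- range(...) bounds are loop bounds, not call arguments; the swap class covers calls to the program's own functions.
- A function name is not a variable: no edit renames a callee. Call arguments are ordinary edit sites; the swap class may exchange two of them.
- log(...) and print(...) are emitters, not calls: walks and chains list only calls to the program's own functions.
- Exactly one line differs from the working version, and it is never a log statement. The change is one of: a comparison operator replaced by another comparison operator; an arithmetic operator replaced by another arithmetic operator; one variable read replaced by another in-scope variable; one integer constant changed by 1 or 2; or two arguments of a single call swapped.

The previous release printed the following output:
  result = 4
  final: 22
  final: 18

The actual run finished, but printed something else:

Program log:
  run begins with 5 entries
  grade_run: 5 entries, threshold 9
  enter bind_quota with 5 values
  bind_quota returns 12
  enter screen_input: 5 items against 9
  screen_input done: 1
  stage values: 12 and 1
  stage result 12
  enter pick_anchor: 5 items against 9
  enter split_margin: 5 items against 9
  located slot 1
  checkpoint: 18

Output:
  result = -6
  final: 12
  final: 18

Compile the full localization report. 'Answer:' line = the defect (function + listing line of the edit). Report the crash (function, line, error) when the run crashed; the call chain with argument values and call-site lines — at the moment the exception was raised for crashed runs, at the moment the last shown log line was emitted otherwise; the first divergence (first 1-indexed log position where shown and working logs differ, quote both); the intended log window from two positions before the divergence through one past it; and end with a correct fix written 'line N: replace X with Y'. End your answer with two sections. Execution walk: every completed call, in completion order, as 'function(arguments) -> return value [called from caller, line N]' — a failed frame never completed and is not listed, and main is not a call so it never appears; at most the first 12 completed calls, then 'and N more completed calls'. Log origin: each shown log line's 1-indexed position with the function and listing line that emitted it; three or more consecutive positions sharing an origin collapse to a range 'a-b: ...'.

Answer: the defect is in bind_quota at line 4.
Key fact: The earliest visible damage is log position 4 — 'bind_quota returns 12' rather than the intended 'bind_quota returns 22'.
Call chain: main.
First divergence: position 4; shown 'bind_quota returns 12' vs intended 'bind_quota returns 22'.
Intended log window:
  2: grade_run: 5 entries, threshold 9
  3: enter bind_quota with 5 values
  4: bind_quota returns 22
  5: enter screen_input: 5 items against 9
Execution walk:
  bind_quota([10, 9, -2, 8, -3]) -> 12  [called from grade_run, line 26]
  screen_input([10, 9, -2, 8, -3], 9) -> 1  [called from grade_run, line 27]
  grade_run([10, 9, -2, 8, -3], 9) -> 12  [called from main, line 49]
  split_margin([10, 9, -2, 8, -3], 9) -> 1  [called from pick_anchor, line 40]
  pick_anchor([10, 9, -2, 8, -3], 9) -> 18  [called from main, line 51]
Log origin:
  1: from main, line 48
  2: from grade_run, line 25
  3: from bind_quota, line 2
  4: from bind_quota, line 6
  5: from screen_input, line 10
  6: from screen_input, line 15
  7: from grade_run, line 28
  8: from main, line 50
  9: from pick_anchor, line 39
  10: from split_margin, line 33
  11: from pick_anchor, line 41
  12: from main, line 52
A correct fix: line 4: replace `1` with `0`.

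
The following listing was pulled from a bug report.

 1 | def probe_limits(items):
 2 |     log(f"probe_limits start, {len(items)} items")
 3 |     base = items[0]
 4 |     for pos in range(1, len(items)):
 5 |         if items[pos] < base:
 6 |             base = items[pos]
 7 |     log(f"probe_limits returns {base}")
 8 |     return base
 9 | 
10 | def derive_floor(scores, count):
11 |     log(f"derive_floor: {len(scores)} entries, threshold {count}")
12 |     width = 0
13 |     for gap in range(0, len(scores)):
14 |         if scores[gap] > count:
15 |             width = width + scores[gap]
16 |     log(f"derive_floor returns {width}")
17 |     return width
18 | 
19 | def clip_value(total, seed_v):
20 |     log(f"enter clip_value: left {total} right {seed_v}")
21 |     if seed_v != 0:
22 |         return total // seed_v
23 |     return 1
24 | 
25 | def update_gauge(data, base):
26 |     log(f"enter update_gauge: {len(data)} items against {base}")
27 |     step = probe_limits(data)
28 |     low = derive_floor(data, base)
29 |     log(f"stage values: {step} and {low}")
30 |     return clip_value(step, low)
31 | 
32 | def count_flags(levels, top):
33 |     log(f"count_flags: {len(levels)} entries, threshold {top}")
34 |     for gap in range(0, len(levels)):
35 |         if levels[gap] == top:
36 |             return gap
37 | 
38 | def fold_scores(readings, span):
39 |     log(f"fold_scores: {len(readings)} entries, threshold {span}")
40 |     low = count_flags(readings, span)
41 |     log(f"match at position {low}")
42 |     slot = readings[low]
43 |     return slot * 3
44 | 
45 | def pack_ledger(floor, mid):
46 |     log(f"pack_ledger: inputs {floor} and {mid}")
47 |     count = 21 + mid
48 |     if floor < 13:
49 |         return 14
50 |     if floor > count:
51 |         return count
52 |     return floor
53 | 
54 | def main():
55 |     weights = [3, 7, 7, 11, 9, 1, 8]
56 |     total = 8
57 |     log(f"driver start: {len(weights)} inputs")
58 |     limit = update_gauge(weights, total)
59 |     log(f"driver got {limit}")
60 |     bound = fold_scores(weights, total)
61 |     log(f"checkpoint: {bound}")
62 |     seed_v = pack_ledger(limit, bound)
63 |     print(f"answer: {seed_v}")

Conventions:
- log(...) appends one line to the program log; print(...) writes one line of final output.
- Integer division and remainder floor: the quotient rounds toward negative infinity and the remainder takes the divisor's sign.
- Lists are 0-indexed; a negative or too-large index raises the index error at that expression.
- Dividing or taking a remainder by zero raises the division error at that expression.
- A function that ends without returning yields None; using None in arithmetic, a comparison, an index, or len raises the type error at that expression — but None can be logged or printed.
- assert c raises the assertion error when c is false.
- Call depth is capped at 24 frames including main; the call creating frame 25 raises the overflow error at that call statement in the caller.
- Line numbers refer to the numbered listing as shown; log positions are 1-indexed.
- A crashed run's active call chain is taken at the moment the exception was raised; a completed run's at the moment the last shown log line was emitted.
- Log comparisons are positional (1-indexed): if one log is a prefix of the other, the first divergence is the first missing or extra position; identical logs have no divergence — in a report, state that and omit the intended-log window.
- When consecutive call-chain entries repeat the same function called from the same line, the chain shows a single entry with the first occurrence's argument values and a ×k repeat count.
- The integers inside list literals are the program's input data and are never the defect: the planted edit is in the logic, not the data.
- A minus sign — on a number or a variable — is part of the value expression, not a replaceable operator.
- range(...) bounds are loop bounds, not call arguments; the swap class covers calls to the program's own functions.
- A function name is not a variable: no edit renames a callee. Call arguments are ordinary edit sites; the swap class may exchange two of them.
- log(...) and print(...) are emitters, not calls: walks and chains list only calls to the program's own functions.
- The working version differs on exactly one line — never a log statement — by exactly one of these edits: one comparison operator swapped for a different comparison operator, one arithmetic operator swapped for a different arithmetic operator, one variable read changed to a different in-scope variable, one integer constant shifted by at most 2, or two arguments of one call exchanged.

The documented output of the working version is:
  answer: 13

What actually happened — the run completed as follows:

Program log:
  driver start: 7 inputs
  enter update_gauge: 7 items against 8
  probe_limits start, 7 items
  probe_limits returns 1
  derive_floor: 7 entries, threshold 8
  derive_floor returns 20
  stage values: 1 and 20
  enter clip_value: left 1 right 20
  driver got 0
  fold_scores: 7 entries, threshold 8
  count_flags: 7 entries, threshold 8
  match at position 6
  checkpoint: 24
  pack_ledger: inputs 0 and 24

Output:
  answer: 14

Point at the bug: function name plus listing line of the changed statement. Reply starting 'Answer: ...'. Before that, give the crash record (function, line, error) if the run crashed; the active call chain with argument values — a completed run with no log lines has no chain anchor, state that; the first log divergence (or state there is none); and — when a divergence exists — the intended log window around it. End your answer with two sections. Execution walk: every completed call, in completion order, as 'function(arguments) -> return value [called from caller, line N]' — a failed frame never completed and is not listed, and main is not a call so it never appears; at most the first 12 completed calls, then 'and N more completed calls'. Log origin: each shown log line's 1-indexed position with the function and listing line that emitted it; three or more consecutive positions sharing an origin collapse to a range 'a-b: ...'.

Answer: the defect is in pack_ledger at line 49.
The tell: The logs agree in full; only the final output differs.
Call chain: main -> pack_ledger(0, 24) (called at line 62).
First divergence: none — the logs agree in full.
Execution walk:
  probe_limits([3, 7, 7, 11, 9, 1, 8]) -> 1  [called from update_gauge, line 27]
  derive_floor([3, 7, 7, 11, 9, 1, 8], 8) -> 20  [called from update_gauge, line 28]
  clip_value(1, 20) -> 0  [called from update_gauge, line 30]
  update_gauge([3, 7, 7, 11, 9, 1, 8], 8) -> 0  [called from main, line 58]
  count_flags([3, 7, 7, 11, 9, 1, 8], 8) -> 6  [called from fold_scores, line 40]
  fold_scores([3, 7, 7, 11, 9, 1, 8], 8) -> 24  [called from main, line 60]
  pack_ledger(0, 24) -> 14  [called from main, line 62]
Origin of each log line:
  1: emitted by main (line 57)
  2: emitted by update_gauge (line 26)
  3: emitted by probe_limits (line 2)
  4: emitted by probe_limits (line 7)
  5: emitted by derive_floor (line 11)
  6: emitted by derive_floor (line 16)
  7: emitted by update_gauge (line 29)
  8: emitted by clip_value (line 20)
  9: emitted by main (line 59)
  10: emitted by fold_scores (line 39)
  11: emitted by count_flags (line 33)
  12: emitted by fold_scores (line 41)
  13: emitted by main (line 61)
  14: emitted by pack_ledger (line 46)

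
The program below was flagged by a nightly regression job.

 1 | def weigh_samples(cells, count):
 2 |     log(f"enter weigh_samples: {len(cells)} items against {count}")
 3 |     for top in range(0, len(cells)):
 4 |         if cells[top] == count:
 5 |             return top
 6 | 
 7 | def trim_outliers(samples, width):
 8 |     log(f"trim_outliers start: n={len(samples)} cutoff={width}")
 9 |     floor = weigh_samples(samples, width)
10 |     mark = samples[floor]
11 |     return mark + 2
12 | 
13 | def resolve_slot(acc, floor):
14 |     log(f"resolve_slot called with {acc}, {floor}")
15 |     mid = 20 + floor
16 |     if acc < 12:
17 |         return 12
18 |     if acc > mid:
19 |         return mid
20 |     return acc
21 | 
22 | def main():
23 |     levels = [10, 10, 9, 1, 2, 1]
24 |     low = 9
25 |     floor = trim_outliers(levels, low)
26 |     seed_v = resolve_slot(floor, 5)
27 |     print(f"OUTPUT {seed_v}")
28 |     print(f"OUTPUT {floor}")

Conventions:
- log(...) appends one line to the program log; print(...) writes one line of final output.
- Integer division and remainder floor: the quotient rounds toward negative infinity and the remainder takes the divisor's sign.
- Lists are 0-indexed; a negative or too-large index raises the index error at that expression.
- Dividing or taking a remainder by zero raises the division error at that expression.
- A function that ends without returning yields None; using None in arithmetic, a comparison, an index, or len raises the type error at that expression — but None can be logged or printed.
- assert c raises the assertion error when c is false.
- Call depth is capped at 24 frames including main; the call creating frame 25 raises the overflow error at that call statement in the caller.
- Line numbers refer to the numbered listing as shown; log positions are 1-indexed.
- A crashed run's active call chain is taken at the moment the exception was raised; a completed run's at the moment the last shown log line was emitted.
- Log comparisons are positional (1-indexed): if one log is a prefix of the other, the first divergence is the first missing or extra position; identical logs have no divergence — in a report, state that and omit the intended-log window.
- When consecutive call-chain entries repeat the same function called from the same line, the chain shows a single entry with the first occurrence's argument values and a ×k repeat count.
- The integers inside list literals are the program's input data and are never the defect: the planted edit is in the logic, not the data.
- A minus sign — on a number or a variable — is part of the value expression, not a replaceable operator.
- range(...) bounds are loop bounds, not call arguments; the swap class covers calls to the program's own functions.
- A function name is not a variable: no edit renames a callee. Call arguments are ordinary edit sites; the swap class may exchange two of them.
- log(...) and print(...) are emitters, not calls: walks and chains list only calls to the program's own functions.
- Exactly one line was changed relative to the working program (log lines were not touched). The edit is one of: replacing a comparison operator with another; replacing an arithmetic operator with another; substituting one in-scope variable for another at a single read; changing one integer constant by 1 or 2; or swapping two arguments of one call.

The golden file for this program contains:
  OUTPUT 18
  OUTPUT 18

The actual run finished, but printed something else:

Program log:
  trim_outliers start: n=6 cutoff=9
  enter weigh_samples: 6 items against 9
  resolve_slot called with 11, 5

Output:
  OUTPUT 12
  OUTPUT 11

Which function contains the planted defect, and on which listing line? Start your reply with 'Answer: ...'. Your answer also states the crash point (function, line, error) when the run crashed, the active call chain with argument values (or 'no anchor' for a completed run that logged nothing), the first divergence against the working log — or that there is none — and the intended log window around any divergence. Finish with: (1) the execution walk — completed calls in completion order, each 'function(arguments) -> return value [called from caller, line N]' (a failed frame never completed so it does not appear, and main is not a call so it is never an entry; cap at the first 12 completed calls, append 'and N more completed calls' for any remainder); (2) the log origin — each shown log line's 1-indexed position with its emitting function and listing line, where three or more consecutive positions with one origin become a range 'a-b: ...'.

Answer: the defect is in trim_outliers at line 11.
Key fact: The log first diverges at position 3: the faulty run prints 'resolve_slot called with 11, 5' where the working version prints 'resolve_slot called with 18, 5'.
Call chain: main -> resolve_slot(11, 5) (called at line 26).
First divergence: position 3 — the shown line 'resolve_slot called with 11, 5' should read 'resolve_slot called with 18, 5'.
Intended log window:
  1: trim_outliers start: n=6 cutoff=9
  2: enter weigh_samples: 6 items against 9
  3: resolve_slot called with 18, 5
Execution walk:
  weigh_samples([10, 10, 9, 1, 2, 1], 9) -> 2  [called from trim_outliers, line 9]
  trim_outliers([10, 10, 9, 1, 2, 1], 9) -> 11  [called from main, line 25]
  resolve_slot(11, 5) -> 12  [called from main, line 26]
Log origins:
  1: logged in trim_outliers at line 8
  2: logged in weigh_samples at line 2
  3: logged in resolve_slot at line 14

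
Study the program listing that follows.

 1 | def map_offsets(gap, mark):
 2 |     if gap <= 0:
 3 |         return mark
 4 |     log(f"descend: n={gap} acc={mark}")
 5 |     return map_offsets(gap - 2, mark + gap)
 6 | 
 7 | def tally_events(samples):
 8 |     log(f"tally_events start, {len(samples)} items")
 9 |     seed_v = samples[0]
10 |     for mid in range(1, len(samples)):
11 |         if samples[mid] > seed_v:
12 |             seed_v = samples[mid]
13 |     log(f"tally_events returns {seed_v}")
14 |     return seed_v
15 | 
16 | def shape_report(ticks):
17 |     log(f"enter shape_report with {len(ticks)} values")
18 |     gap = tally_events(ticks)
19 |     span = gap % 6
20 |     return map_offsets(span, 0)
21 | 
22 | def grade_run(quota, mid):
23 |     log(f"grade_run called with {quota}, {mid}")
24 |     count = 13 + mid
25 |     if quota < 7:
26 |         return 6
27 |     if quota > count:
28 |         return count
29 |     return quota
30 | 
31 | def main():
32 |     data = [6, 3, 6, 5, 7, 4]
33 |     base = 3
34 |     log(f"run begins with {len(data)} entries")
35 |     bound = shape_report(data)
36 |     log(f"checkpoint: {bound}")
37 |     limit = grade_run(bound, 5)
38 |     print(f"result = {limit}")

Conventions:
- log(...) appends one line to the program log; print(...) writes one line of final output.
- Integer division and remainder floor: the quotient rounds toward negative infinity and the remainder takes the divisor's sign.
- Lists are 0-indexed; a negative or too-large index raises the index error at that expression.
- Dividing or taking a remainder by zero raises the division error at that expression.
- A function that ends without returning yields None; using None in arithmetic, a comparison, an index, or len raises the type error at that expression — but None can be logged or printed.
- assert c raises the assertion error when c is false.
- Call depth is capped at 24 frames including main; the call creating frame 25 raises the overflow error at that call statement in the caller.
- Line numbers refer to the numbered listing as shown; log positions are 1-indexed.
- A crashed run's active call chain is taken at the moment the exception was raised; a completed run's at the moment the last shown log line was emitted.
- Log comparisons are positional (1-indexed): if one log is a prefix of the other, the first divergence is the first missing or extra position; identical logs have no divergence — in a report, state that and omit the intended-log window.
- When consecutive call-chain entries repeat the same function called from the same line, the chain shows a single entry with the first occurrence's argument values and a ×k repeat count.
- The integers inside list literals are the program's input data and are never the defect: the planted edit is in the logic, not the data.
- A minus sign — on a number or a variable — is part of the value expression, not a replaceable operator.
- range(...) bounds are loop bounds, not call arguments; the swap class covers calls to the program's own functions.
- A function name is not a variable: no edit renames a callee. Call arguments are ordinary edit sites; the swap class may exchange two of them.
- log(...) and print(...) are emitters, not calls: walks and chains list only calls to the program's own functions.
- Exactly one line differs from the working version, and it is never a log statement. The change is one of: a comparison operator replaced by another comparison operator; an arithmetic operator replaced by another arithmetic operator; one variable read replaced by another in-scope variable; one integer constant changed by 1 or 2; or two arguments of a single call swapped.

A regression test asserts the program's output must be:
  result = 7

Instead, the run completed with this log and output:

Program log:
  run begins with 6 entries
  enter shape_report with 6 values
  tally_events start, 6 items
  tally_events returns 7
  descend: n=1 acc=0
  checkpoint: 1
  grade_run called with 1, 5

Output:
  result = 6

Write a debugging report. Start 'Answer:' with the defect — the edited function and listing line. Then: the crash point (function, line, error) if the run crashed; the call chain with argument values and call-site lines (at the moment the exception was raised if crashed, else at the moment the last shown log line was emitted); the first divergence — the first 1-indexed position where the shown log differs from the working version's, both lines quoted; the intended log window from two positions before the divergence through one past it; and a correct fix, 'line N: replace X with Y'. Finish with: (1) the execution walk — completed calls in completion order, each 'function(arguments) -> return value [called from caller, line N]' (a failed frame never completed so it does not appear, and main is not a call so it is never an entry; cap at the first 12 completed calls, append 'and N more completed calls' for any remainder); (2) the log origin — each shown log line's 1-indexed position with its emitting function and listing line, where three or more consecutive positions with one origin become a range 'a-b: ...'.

Answer: the defect is in grade_run at line 26.
Core observation: The logs agree in full; only the final output differs.
Call chain: main -> grade_run(1, 5) (called at line 37).
First divergence: none (the log streams are identical).
Execution walk:
  tally_events([6, 3, 6, 5, 7, 4]) -> 7  [called from shape_report, line 18]
  map_offsets(-1, 1) -> 1  [called from map_offsets, line 5]
  map_offsets(1, 0) -> 1  [called from shape_report, line 20]
  shape_report([6, 3, 6, 5, 7, 4]) -> 1  [called from main, line 35]
  grade_run(1, 5) -> 6  [called from main, line 37]
Log origins:
  1: logged in main at line 34
  2: logged in shape_report at line 17
  3: logged in tally_events at line 8
  4: logged in tally_events at line 13
  5: logged in map_offsets at line 4
  6: logged in main at line 36
  7: logged in grade_run at line 23
A correct fix: line 26: replace `6` with `7`.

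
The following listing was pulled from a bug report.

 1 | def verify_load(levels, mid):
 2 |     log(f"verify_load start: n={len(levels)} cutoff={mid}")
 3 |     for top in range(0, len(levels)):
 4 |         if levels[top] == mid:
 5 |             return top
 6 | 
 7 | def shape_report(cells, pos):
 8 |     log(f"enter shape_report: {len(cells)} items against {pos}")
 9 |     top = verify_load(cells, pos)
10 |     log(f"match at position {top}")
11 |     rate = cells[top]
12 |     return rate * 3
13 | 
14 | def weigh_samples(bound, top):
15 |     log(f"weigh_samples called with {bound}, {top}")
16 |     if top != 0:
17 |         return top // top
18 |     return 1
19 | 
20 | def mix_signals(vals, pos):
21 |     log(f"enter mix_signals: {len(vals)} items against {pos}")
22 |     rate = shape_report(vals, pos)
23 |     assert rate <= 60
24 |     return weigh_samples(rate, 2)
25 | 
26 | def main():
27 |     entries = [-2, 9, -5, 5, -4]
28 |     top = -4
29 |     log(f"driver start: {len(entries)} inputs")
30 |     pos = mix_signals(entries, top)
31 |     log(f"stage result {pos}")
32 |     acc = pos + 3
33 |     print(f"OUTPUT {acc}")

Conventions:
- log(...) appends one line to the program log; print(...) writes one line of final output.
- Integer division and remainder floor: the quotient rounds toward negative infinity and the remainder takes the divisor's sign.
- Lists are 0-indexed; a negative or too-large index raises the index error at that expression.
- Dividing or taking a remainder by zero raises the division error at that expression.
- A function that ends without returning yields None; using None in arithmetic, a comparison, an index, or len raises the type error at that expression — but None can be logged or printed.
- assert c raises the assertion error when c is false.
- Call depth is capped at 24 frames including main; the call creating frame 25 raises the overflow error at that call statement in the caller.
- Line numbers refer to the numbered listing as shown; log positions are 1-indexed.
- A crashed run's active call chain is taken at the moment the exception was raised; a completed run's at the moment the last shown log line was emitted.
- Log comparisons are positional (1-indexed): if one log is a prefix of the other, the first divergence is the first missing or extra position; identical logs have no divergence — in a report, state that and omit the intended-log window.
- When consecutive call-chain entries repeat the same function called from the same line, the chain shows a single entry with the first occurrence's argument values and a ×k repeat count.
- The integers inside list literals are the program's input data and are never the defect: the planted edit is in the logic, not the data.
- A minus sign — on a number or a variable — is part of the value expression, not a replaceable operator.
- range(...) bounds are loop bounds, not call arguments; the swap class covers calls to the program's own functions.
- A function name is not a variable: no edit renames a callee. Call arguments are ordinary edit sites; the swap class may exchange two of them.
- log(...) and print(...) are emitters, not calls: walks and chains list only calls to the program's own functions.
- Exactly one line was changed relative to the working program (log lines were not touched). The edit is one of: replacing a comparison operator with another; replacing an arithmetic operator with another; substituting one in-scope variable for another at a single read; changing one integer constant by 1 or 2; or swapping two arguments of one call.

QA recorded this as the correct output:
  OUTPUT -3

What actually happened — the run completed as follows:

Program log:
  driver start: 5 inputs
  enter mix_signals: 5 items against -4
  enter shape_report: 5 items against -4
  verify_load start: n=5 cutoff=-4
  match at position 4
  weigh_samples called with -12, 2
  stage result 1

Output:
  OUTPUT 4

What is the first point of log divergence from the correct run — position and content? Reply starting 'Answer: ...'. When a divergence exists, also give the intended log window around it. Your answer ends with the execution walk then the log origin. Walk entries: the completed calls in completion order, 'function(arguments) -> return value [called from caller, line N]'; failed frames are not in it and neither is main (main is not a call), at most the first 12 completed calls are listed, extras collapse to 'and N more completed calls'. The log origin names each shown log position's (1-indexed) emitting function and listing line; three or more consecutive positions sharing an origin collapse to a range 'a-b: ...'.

Answer: position 7 — the shown line 'stage result 1' should read 'stage result -6'.
Intended log window:
  5: match at position 4
  6: weigh_samples called with -12, 2
  7: stage result -6
Execution walk:
  verify_load([-2, 9, -5, 5, -4], -4) -> 4  [called from shape_report, line 9]
  shape_report([-2, 9, -5, 5, -4], -4) -> -12  [called from mix_signals, line 22]
  weigh_samples(-12, 2) -> 1  [called from mix_signals, line 24]
  mix_signals([-2, 9, -5, 5, -4], -4) -> 1  [called from main, line 30]
Log origins:
  1: emitted by main (line 29)
  2: emitted by mix_signals (line 21)
  3: emitted by shape_report (line 8)
  4: emitted by verify_load (line 2)
  5: emitted by shape_report (line 10)
  6: emitted by weigh_samples (line 15)
  7: emitted by main (line 31)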